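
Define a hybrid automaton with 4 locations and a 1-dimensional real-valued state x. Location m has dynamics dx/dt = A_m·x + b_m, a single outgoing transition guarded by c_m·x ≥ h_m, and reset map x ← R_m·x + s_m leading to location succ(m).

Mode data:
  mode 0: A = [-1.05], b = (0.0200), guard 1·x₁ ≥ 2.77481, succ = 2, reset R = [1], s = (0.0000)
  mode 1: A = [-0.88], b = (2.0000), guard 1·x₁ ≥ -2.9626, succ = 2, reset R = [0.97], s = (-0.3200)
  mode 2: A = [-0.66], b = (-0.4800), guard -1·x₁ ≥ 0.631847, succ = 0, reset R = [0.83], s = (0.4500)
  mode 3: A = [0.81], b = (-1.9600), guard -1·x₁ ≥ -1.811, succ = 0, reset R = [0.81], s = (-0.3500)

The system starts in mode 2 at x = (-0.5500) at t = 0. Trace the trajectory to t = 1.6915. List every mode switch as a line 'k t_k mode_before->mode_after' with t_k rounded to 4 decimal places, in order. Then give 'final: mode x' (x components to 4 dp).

Mode 2: guard c·x = 0.6318 hit at Δt = 0.9384 (t = 0.9384), x⁻ = (-0.6318) → reset → x⁺ = (-0.0744), jump to mode 0
Mode 0: flow for 0.7531 to horizon, guard not reached → x = (-0.0233)

1 0.9384 2->0
final: 0 -0.0233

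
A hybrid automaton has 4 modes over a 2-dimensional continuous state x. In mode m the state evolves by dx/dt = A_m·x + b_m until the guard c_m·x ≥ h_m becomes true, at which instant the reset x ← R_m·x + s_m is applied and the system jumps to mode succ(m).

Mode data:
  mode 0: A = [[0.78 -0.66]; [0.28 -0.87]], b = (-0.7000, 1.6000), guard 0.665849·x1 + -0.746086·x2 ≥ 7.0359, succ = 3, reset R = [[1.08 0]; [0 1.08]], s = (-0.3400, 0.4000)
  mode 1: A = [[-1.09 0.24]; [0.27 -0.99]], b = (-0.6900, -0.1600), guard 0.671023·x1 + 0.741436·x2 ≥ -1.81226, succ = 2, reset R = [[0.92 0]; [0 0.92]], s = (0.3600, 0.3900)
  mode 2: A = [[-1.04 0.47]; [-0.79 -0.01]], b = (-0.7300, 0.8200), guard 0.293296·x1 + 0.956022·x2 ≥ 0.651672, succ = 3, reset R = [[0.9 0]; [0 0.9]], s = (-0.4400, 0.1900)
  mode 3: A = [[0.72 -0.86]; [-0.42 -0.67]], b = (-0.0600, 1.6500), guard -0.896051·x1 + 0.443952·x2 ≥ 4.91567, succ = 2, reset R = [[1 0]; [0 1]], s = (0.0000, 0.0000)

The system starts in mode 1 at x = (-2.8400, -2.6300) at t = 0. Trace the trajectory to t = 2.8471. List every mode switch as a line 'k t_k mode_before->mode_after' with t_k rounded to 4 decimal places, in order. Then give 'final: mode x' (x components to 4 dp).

1 1.3662 1->2
2 2.4237 2->3
final: 3 -2.0252 1.5951

Mode 1: guard c·x = -1.8123 hit at Δt = 1.3662 (t = 1.3662), x⁻ = (-1.4061, -1.1717) → reset → x⁺ = (-0.9336, -0.6880), jump to mode 2
Mode 2: guard c·x = 0.6517 hit at Δt = 1.0575 (t = 2.4237), x⁻ = (-0.6991, 0.8961) → reset → x⁺ = (-1.0692, 0.9965), jump to mode 3
Mode 3: flow for 0.4234 to horizon, guard not reached → x = (-2.0252, 1.5951)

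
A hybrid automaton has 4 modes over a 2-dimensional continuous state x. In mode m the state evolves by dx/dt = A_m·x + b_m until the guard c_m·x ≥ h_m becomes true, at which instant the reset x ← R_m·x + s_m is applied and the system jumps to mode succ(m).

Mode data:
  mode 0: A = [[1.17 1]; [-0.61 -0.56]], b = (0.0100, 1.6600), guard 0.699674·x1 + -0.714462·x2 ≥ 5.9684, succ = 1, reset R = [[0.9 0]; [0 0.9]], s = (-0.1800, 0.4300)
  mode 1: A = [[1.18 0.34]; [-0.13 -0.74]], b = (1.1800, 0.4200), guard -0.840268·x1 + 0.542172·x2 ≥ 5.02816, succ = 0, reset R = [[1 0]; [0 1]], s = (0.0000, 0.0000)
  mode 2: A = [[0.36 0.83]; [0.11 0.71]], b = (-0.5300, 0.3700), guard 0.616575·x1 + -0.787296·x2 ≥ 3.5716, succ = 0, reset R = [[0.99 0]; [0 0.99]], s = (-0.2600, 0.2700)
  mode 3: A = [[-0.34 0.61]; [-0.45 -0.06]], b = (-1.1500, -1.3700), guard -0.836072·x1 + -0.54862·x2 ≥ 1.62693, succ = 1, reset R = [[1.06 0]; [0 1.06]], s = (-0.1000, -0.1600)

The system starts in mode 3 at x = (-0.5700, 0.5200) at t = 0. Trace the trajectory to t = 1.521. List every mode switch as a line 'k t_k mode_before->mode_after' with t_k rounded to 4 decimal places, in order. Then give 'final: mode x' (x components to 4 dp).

Mode 3: guard c·x = 1.6269 hit at Δt = 1.2033 (t = 1.2033), x⁻ = (-1.5795, -0.5584) → reset → x⁺ = (-1.7743, -0.7519), jump to mode 1
Mode 1: flow for 0.3177 to horizon, guard not reached → x = (-2.2028, -0.4023)

1 1.2033 3->1
final: 1 -2.2028 -0.4023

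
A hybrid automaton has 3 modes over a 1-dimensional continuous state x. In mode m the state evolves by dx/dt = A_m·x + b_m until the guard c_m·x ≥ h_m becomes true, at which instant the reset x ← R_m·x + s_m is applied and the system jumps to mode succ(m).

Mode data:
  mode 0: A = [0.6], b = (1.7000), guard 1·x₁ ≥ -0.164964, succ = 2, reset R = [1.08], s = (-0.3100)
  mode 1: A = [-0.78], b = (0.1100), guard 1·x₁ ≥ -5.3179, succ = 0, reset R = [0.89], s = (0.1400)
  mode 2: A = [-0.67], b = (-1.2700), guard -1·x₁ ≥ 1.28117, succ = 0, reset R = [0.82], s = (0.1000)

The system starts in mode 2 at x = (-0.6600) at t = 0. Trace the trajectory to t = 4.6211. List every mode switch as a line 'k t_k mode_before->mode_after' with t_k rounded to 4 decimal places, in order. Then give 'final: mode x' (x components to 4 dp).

1 1.0428 2->0
2 1.6240 0->2
3 2.8612 2->0
4 3.4424 0->2
final: 2 -1.2566

Mode 2: guard c·x = 1.2812 hit at Δt = 1.0428 (t = 1.0428), x⁻ = (-1.2812) → reset → x⁺ = (-0.9506), jump to mode 0
Mode 0: guard c·x = -0.1650 hit at Δt = 0.5812 (t = 1.6240), x⁻ = (-0.1650) → reset → x⁺ = (-0.4882), jump to mode 2
Mode 2: guard c·x = 1.2812 hit at Δt = 1.2372 (t = 2.8612), x⁻ = (-1.2812) → reset → x⁺ = (-0.9506), jump to mode 0
Mode 0: guard c·x = -0.1650 hit at Δt = 0.5812 (t = 3.4424), x⁻ = (-0.1650) → reset → x⁺ = (-0.4882), jump to mode 2
Mode 2: flow for 1.1787 to horizon, guard not reached → x = (-1.2566)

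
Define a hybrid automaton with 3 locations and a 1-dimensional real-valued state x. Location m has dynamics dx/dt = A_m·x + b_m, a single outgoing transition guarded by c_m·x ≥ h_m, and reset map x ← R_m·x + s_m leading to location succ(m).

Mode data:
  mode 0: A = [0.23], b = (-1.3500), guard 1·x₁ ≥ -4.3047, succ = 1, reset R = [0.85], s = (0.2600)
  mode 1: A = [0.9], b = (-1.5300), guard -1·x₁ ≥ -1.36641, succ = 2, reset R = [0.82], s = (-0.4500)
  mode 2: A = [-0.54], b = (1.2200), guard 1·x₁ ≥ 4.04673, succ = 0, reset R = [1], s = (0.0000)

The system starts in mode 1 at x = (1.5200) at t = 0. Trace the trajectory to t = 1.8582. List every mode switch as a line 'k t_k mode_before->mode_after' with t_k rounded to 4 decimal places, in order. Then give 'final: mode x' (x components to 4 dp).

Mode 1: guard c·x = -1.3664 hit at Δt = 0.6855 (t = 0.6855), x⁻ = (1.3664) → reset → x⁺ = (0.6705), jump to mode 2
Mode 2: flow for 1.1727 to horizon, guard not reached → x = (1.4158)

1 0.6855 1->2
final: 2 1.4158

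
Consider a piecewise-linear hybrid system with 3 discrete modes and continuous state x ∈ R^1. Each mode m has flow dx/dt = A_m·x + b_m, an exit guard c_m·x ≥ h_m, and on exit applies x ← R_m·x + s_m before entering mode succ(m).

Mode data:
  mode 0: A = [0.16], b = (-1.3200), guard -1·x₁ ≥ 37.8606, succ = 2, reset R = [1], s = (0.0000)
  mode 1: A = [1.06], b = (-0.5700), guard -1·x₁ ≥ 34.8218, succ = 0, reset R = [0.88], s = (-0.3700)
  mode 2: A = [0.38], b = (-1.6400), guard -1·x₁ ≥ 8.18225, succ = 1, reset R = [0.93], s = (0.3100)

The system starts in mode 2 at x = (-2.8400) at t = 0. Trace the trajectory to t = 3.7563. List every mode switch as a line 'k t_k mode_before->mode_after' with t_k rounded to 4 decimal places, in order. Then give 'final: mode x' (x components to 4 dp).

1 1.4675 2->1
2 2.8889 1->0
final: 0 -36.8585

Mode 2: guard c·x = 8.1822 hit at Δt = 1.4675 (t = 1.4675), x⁻ = (-8.1822) → reset → x⁺ = (-7.2995), jump to mode 1
Mode 1: guard c·x = 34.8218 hit at Δt = 1.4214 (t = 2.8889), x⁻ = (-34.8218) → reset → x⁺ = (-31.0132), jump to mode 0
Mode 0: flow for 0.8674 to horizon, guard not reached → x = (-36.8585)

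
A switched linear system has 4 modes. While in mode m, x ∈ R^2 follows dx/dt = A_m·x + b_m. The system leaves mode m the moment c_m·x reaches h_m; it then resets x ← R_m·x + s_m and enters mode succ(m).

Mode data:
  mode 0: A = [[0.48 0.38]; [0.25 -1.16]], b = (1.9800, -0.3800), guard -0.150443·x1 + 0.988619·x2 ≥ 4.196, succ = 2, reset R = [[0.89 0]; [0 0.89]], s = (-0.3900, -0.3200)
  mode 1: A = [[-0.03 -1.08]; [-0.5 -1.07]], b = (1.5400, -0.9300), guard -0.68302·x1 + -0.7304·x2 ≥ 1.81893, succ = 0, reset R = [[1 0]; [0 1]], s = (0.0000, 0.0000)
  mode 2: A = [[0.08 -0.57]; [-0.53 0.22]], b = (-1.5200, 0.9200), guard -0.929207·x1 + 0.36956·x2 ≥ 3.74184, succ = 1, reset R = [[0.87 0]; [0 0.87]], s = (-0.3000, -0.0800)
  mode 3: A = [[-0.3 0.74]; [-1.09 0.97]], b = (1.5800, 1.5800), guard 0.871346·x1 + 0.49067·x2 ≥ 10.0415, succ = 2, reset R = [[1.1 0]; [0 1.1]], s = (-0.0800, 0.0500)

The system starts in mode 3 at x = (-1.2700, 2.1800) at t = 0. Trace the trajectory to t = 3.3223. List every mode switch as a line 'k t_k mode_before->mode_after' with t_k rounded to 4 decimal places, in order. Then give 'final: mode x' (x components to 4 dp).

1 1.4352 3->2
2 2.3196 2->1
final: 1 -4.8198 3.7864

Mode 3: guard c·x = 10.0415 hit at Δt = 1.4352 (t = 1.4352), x⁻ = (6.3108, 9.2580) → reset → x⁺ = (6.8619, 10.2338), jump to mode 2
Mode 2: guard c·x = 3.7418 hit at Δt = 0.8844 (t = 2.3196), x⁻ = (0.4809, 11.3342) → reset → x⁺ = (0.1184, 9.7808), jump to mode 1
Mode 1: flow for 1.0027 to horizon, guard not reached → x = (-4.8198, 3.7864)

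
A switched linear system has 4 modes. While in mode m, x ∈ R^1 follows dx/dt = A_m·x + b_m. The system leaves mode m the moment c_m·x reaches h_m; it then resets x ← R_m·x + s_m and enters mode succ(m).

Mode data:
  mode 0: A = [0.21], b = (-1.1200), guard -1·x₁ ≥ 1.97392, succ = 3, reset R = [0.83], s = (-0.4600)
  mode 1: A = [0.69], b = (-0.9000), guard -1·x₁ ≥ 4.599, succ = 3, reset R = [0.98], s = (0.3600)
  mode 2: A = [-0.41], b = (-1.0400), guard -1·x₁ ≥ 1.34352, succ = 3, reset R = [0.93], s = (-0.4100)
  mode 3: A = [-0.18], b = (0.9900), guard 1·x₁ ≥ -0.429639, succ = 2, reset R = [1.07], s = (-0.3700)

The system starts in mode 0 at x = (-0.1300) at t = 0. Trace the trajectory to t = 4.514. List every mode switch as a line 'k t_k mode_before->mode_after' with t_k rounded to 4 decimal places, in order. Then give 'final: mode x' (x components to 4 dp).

1 1.3848 0->3
2 2.7624 3->2
3 3.6359 2->3
final: 3 -0.6128

Mode 0: guard c·x = 1.9739 hit at Δt = 1.3848 (t = 1.3848), x⁻ = (-1.9739) → reset → x⁺ = (-2.0984), jump to mode 3
Mode 3: guard c·x = -0.4296 hit at Δt = 1.3776 (t = 2.7624), x⁻ = (-0.4296) → reset → x⁺ = (-0.8297), jump to mode 2
Mode 2: guard c·x = 1.3435 hit at Δt = 0.8735 (t = 3.6359), x⁻ = (-1.3435) → reset → x⁺ = (-1.6595), jump to mode 3
Mode 3: flow for 0.8781 to horizon, guard not reached → x = (-0.6128)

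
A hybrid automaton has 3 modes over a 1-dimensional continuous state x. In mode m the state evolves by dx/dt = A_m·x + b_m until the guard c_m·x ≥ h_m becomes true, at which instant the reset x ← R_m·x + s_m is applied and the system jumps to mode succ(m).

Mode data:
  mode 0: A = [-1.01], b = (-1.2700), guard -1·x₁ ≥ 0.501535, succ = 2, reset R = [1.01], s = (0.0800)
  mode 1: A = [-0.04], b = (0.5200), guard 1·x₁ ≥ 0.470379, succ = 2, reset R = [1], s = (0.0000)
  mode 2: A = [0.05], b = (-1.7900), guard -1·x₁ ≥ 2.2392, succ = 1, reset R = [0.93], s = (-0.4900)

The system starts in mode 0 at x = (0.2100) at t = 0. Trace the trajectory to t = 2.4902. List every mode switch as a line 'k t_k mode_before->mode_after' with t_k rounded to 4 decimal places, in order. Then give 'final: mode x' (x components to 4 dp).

1 0.6568 0->2
2 1.6333 2->1
final: 1 -2.0477

Mode 0: guard c·x = 0.5015 hit at Δt = 0.6568 (t = 0.6568), x⁻ = (-0.5015) → reset → x⁺ = (-0.4266), jump to mode 2
Mode 2: guard c·x = 2.2392 hit at Δt = 0.9765 (t = 1.6333), x⁻ = (-2.2392) → reset → x⁺ = (-2.5725), jump to mode 1
Mode 1: flow for 0.8569 to horizon, guard not reached → x = (-2.0477)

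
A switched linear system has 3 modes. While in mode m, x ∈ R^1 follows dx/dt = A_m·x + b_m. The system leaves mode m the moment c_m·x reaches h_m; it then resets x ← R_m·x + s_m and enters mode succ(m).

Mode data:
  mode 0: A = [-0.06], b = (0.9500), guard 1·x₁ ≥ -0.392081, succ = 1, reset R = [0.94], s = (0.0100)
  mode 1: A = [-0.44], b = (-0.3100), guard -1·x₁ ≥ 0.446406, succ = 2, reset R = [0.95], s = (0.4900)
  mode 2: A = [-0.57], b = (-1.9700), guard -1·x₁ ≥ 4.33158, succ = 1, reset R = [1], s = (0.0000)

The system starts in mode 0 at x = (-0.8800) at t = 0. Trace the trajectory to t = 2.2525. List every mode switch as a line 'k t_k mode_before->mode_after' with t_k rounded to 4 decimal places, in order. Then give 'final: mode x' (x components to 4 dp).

Mode 0: guard c·x = -0.3921 hit at Δt = 0.4938 (t = 0.4938), x⁻ = (-0.3921) → reset → x⁺ = (-0.3586), jump to mode 1
Mode 1: guard c·x = 0.4464 hit at Δt = 0.6657 (t = 1.1595), x⁻ = (-0.4464) → reset → x⁺ = (0.0659), jump to mode 2
Mode 2: flow for 1.0930 to horizon, guard not reached → x = (-1.5672)

1 0.4938 0->1
2 1.1595 1->2
final: 2 -1.5672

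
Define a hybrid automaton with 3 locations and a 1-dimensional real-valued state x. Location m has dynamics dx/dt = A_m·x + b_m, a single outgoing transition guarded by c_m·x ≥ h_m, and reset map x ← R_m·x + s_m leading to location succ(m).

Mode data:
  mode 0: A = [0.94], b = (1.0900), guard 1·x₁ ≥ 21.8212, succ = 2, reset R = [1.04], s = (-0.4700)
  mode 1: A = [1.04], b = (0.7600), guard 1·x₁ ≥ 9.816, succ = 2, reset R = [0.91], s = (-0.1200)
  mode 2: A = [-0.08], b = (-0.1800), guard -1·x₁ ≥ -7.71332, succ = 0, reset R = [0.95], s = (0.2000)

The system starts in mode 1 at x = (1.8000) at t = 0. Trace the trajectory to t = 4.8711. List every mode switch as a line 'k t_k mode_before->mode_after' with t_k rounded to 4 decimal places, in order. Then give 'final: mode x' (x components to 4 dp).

1 1.3724 1->2
2 2.6806 2->0
3 3.7155 0->2
final: 2 20.0629

Mode 1: guard c·x = 9.8160 hit at Δt = 1.3724 (t = 1.3724), x⁻ = (9.8160) → reset → x⁺ = (8.8126), jump to mode 2
Mode 2: guard c·x = -7.7133 hit at Δt = 1.3082 (t = 2.6806), x⁻ = (7.7133) → reset → x⁺ = (7.5277), jump to mode 0
Mode 0: guard c·x = 21.8212 hit at Δt = 1.0349 (t = 3.7155), x⁻ = (21.8212) → reset → x⁺ = (22.2240), jump to mode 2
Mode 2: flow for 1.1556 to horizon, guard not reached → x = (20.0629)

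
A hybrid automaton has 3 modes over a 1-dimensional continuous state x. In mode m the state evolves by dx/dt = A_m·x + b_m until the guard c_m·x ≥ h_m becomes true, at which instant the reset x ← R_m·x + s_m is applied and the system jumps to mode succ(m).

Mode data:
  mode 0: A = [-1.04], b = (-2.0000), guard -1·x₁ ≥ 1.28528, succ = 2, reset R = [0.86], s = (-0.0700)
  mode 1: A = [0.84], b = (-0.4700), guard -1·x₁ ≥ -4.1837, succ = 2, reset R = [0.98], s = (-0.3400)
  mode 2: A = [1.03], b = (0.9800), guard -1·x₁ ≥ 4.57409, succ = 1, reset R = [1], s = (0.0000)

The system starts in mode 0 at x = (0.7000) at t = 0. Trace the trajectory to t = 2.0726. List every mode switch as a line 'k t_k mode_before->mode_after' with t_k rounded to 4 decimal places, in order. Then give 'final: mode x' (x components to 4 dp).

Mode 0: guard c·x = 1.2853 hit at Δt = 1.3597 (t = 1.3597), x⁻ = (-1.2853) → reset → x⁺ = (-1.1753), jump to mode 2
Mode 2: flow for 0.7129 to horizon, guard not reached → x = (-1.4180)

1 1.3597 0->2
final: 2 -1.4180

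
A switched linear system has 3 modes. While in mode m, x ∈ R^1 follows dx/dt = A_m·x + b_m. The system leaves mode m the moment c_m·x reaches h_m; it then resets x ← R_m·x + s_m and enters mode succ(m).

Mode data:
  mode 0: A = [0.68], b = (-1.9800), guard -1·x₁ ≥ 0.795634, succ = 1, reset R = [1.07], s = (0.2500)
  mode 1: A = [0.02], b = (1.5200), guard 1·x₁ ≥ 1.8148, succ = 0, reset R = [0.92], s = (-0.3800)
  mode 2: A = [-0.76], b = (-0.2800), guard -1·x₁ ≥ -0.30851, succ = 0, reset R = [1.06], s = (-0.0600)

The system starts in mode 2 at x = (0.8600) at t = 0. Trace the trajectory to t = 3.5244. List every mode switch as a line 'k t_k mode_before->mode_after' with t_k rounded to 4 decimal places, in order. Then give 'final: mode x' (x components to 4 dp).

Mode 2: guard c·x = -0.3085 hit at Δt = 0.7841 (t = 0.7841), x⁻ = (0.3085) → reset → x⁺ = (0.2670), jump to mode 0
Mode 0: guard c·x = 0.7956 hit at Δt = 0.4967 (t = 1.2808), x⁻ = (-0.7956) → reset → x⁺ = (-0.6013), jump to mode 1
Mode 1: guard c·x = 1.8148 hit at Δt = 1.5771 (t = 2.8579), x⁻ = (1.8148) → reset → x⁺ = (1.2896), jump to mode 0
Mode 0: flow for 0.6665 to horizon, guard not reached → x = (0.3595)

1 0.7841 2->0
2 1.2808 0->1
3 2.8579 1->0
final: 0 0.3595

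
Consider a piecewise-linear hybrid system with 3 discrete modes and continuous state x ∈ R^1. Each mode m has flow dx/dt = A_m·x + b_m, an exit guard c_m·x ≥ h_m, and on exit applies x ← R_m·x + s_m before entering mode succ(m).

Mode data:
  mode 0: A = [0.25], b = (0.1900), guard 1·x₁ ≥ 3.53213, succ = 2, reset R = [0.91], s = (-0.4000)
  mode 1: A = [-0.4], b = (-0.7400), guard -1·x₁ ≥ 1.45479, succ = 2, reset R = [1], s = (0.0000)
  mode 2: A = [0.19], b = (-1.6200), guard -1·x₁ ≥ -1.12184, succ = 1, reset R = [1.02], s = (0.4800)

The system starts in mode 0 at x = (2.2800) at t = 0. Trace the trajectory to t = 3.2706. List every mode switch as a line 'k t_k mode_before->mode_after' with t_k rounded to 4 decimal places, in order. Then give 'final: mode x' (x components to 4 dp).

1 1.3797 0->2
2 2.7455 2->1
final: 1 0.9661

Mode 0: guard c·x = 3.5321 hit at Δt = 1.3797 (t = 1.3797), x⁻ = (3.5321) → reset → x⁺ = (2.8142), jump to mode 2
Mode 2: guard c·x = -1.1218 hit at Δt = 1.3658 (t = 2.7455), x⁻ = (1.1218) → reset → x⁺ = (1.6243), jump to mode 1
Mode 1: flow for 0.5251 to horizon, guard not reached → x = (0.9661)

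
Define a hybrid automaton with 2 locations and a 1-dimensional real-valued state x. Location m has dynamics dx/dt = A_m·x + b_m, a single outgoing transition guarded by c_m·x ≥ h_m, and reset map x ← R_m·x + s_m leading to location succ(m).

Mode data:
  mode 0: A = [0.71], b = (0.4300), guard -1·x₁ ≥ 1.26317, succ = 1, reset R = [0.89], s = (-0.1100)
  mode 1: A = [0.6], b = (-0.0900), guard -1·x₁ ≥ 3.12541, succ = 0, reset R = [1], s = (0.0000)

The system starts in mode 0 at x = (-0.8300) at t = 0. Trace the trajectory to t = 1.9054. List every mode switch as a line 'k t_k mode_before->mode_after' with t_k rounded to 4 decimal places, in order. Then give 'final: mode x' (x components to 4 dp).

1 1.5144 0->1
final: 1 -1.6002

Mode 0: guard c·x = 1.2632 hit at Δt = 1.5144 (t = 1.5144), x⁻ = (-1.2632) → reset → x⁺ = (-1.2342), jump to mode 1
Mode 1: flow for 0.3910 to horizon, guard not reached → x = (-1.6002)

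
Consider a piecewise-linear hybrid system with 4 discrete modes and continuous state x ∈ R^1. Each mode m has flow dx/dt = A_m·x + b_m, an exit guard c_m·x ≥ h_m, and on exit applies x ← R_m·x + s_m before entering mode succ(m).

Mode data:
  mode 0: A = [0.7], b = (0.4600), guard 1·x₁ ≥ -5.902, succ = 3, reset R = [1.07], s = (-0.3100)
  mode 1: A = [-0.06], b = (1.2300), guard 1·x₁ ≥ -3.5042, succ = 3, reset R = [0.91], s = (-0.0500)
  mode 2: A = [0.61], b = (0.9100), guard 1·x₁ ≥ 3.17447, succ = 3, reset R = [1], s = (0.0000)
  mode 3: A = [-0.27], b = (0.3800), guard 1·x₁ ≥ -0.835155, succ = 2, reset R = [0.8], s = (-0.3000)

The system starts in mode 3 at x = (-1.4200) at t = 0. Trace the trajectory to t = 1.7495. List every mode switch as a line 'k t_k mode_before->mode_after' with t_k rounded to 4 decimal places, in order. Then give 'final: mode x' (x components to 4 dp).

Mode 3: guard c·x = -0.8352 hit at Δt = 0.8583 (t = 0.8583), x⁻ = (-0.8352) → reset → x⁺ = (-0.9681), jump to mode 2
Mode 2: flow for 0.8912 to horizon, guard not reached → x = (-0.5899)

1 0.8583 3->2
final: 2 -0.5899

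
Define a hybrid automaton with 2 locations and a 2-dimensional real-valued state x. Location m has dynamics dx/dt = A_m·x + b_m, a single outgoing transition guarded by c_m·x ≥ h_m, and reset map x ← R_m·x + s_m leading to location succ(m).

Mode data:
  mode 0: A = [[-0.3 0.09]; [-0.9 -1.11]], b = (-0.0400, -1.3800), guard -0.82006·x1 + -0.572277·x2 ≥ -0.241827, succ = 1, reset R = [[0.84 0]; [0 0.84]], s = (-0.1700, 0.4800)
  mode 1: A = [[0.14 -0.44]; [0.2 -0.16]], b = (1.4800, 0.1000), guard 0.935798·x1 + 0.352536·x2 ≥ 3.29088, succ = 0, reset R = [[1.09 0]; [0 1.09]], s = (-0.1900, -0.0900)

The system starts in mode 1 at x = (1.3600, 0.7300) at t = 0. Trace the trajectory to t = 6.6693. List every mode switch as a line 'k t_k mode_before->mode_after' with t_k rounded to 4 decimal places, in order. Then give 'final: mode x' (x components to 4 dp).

1 1.2375 1->0
2 2.6798 0->1
3 3.7020 1->0
4 5.0216 0->1
5 5.8560 1->0
final: 0 3.0579 -3.0012

Mode 1: guard c·x = 3.2909 hit at Δt = 1.2375 (t = 1.2375), x⁻ = (3.0597, 1.2130) → reset → x⁺ = (3.1450, 1.2322), jump to mode 0
Mode 0: guard c·x = -0.2418 hit at Δt = 1.4423 (t = 2.6798), x⁻ = (1.8664, -2.2520) → reset → x⁺ = (1.3978, -1.4117), jump to mode 1
Mode 1: guard c·x = 3.2909 hit at Δt = 1.0222 (t = 3.7020), x⁻ = (3.7475, -0.6128) → reset → x⁺ = (3.8948, -0.7579), jump to mode 0
Mode 0: guard c·x = -0.2418 hit at Δt = 1.3196 (t = 5.0216), x⁻ = (2.3501, -2.9450) → reset → x⁺ = (1.8040, -1.9938), jump to mode 1
Mode 1: guard c·x = 3.2909 hit at Δt = 0.8344 (t = 5.8560), x⁻ = (3.9729, -1.2111) → reset → x⁺ = (4.1405, -1.4101), jump to mode 0
Mode 0: flow for 0.8133 to horizon, guard not reached → x = (3.0579, -3.0012)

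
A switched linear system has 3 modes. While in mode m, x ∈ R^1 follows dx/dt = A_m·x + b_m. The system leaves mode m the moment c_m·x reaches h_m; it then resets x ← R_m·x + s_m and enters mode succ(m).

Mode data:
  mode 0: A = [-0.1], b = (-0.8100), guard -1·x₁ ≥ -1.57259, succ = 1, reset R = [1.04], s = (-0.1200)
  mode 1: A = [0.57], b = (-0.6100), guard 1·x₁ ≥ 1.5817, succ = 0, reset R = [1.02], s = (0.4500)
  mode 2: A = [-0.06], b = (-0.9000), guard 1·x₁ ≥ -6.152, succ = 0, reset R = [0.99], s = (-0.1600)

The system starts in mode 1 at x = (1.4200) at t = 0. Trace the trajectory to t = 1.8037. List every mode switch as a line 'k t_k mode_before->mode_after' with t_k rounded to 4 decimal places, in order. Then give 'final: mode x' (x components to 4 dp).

1 0.6666 1->0
2 1.1615 0->1
3 1.4047 1->0
final: 0 1.6658

Mode 1: guard c·x = 1.5817 hit at Δt = 0.6666 (t = 0.6666), x⁻ = (1.5817) → reset → x⁺ = (2.0633), jump to mode 0
Mode 0: guard c·x = -1.5726 hit at Δt = 0.4949 (t = 1.1615), x⁻ = (1.5726) → reset → x⁺ = (1.5155), jump to mode 1
Mode 1: guard c·x = 1.5817 hit at Δt = 0.2432 (t = 1.4047), x⁻ = (1.5817) → reset → x⁺ = (2.0633), jump to mode 0
Mode 0: flow for 0.3990 to horizon, guard not reached → x = (1.6658)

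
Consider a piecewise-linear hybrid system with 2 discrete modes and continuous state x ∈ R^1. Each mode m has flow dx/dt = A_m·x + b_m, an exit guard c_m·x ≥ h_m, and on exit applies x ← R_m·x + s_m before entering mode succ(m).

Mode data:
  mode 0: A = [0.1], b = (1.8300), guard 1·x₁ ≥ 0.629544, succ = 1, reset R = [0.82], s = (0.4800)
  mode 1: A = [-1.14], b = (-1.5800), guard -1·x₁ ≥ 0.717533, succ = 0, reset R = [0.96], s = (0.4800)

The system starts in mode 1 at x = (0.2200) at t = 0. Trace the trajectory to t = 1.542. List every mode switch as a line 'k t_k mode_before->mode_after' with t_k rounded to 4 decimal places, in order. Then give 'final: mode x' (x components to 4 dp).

1 0.7689 1->0
2 1.2219 0->1
final: 1 0.2679

Mode 1: guard c·x = 0.7175 hit at Δt = 0.7689 (t = 0.7689), x⁻ = (-0.7175) → reset → x⁺ = (-0.2088), jump to mode 0
Mode 0: guard c·x = 0.6295 hit at Δt = 0.4530 (t = 1.2219), x⁻ = (0.6295) → reset → x⁺ = (0.9962), jump to mode 1
Mode 1: flow for 0.3201 to horizon, guard not reached → x = (0.2679)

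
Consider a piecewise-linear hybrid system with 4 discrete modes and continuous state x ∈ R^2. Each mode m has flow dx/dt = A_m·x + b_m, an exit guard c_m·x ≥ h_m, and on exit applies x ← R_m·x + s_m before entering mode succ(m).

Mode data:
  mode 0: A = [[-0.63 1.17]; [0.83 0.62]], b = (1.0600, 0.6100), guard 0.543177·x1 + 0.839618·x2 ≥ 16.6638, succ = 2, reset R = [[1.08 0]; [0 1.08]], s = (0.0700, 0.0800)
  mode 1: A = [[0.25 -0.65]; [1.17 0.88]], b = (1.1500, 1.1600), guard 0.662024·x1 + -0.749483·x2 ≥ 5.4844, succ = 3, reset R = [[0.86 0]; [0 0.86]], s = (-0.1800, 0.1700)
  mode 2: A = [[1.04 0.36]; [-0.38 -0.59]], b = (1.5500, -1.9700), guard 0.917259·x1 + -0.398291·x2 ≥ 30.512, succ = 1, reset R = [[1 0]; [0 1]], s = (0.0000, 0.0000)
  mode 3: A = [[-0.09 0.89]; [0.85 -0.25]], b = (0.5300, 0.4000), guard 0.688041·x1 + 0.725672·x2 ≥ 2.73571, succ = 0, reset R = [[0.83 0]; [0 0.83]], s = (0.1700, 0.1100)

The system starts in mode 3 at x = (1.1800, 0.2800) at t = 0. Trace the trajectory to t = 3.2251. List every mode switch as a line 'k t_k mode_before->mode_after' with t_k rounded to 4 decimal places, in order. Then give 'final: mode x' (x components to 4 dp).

Mode 3: guard c·x = 2.7357 hit at Δt = 0.8797 (t = 0.8797), x⁻ = (2.2395, 1.6465) → reset → x⁺ = (2.0288, 1.4766), jump to mode 0
Mode 0: guard c·x = 16.6638 hit at Δt = 1.4917 (t = 2.3714), x⁻ = (9.5685, 13.6567) → reset → x⁺ = (10.4040, 14.8292), jump to mode 2
Mode 2: flow for 0.8537 to horizon, guard not reached → x = (32.1329, 2.3136)

1 0.8797 3->0
2 2.3714 0->2
final: 2 32.1329 2.3136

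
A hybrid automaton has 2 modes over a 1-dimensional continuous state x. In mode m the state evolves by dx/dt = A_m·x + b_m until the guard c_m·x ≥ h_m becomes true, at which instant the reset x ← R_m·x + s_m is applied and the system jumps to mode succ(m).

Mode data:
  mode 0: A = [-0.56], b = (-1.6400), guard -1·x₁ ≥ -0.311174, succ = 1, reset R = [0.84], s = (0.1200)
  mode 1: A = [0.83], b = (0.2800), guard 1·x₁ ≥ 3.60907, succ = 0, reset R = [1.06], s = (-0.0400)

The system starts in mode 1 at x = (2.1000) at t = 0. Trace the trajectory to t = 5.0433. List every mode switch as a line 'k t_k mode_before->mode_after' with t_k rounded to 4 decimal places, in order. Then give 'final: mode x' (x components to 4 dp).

1 0.5806 1->0
2 1.8819 0->1
3 3.9338 1->0
final: 0 0.6785

Mode 1: guard c·x = 3.6091 hit at Δt = 0.5806 (t = 0.5806), x⁻ = (3.6091) → reset → x⁺ = (3.7856), jump to mode 0
Mode 0: guard c·x = -0.3112 hit at Δt = 1.3013 (t = 1.8819), x⁻ = (0.3112) → reset → x⁺ = (0.3814), jump to mode 1
Mode 1: guard c·x = 3.6091 hit at Δt = 2.0519 (t = 3.9338), x⁻ = (3.6091) → reset → x⁺ = (3.7856), jump to mode 0
Mode 0: flow for 1.1095 to horizon, guard not reached → x = (0.6785)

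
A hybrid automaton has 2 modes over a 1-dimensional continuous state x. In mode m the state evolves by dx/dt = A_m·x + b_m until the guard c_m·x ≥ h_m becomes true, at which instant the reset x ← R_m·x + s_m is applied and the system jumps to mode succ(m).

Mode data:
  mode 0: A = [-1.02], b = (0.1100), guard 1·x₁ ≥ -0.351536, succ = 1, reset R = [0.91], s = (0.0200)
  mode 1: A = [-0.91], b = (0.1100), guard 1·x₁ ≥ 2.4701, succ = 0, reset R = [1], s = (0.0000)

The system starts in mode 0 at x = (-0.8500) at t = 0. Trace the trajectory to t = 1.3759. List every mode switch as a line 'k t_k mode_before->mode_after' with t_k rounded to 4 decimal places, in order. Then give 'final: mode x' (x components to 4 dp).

1 0.7204 0->1
final: 1 -0.1109

Mode 0: guard c·x = -0.3515 hit at Δt = 0.7204 (t = 0.7204), x⁻ = (-0.3515) → reset → x⁺ = (-0.2999), jump to mode 1
Mode 1: flow for 0.6555 to horizon, guard not reached → x = (-0.1109)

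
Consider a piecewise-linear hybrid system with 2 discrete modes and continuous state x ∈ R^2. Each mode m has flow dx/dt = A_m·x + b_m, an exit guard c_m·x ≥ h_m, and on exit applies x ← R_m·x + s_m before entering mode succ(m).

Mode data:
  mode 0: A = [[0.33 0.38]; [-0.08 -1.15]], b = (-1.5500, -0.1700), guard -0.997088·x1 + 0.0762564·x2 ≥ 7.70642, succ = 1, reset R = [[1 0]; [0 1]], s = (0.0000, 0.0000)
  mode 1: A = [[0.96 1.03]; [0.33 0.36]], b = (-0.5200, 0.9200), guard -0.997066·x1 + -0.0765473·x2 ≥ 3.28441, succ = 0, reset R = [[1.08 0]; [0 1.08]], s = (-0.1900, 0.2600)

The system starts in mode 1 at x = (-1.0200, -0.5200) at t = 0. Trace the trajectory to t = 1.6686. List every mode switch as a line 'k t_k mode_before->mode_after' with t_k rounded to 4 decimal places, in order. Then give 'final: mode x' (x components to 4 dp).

1 0.7730 1->0
final: 0 -6.6321 0.0666

Mode 1: guard c·x = 3.2844 hit at Δt = 0.7730 (t = 0.7730), x⁻ = (-3.2601, -0.4427) → reset → x⁺ = (-3.7109, -0.2181), jump to mode 0
Mode 0: flow for 0.8956 to horizon, guard not reached → x = (-6.6321, 0.0666)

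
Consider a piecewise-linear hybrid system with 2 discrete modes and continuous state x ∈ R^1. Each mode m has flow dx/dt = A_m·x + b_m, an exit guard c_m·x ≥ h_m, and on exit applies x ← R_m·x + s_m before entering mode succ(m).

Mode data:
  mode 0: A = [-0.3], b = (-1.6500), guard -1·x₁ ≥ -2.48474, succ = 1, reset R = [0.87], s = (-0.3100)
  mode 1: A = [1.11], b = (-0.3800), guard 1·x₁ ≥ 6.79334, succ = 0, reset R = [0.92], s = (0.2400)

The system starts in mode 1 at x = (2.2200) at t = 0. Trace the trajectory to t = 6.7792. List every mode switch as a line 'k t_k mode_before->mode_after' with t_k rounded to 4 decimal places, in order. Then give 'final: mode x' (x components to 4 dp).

1 1.1119 1->0
2 2.4670 0->1
3 3.7756 1->0
4 5.1307 0->1
5 6.4393 1->0
final: 0 5.3275

Mode 1: guard c·x = 6.7933 hit at Δt = 1.1119 (t = 1.1119), x⁻ = (6.7933) → reset → x⁺ = (6.4899), jump to mode 0
Mode 0: guard c·x = -2.4847 hit at Δt = 1.3551 (t = 2.4670), x⁻ = (2.4847) → reset → x⁺ = (1.8517), jump to mode 1
Mode 1: guard c·x = 6.7933 hit at Δt = 1.3086 (t = 3.7756), x⁻ = (6.7933) → reset → x⁺ = (6.4899), jump to mode 0
Mode 0: guard c·x = -2.4847 hit at Δt = 1.3551 (t = 5.1307), x⁻ = (2.4847) → reset → x⁺ = (1.8517), jump to mode 1
Mode 1: guard c·x = 6.7933 hit at Δt = 1.3086 (t = 6.4393), x⁻ = (6.7933) → reset → x⁺ = (6.4899), jump to mode 0
Mode 0: flow for 0.3399 to horizon, guard not reached → x = (5.3275)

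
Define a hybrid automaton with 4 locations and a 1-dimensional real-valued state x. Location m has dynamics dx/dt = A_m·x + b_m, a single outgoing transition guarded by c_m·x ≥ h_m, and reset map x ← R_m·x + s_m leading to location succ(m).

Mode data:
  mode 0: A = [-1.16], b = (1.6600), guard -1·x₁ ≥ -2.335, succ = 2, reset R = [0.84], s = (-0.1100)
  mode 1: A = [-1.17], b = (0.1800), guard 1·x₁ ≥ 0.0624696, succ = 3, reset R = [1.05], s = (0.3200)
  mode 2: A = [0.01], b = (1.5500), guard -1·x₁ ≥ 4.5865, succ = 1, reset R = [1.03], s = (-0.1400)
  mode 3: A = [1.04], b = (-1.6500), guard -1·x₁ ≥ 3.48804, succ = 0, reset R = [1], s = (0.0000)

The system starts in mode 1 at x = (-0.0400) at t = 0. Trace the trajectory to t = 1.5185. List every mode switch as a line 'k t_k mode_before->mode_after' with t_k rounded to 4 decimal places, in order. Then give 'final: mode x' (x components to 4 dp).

1 0.6428 1->3
final: 3 -1.3992

Mode 1: guard c·x = 0.0625 hit at Δt = 0.6428 (t = 0.6428), x⁻ = (0.0625) → reset → x⁺ = (0.3856), jump to mode 3
Mode 3: flow for 0.8757 to horizon, guard not reached → x = (-1.3992)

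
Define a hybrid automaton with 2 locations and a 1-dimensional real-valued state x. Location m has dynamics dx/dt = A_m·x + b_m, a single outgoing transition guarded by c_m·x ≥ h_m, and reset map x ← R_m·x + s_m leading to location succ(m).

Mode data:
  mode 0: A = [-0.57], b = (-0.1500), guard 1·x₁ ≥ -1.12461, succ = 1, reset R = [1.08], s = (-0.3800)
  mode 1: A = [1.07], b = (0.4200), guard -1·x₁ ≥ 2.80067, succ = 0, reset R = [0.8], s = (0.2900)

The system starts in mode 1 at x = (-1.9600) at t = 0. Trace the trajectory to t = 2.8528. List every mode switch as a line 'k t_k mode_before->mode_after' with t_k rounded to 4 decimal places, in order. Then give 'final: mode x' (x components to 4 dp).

Mode 1: guard c·x = 2.8007 hit at Δt = 0.4013 (t = 0.4013), x⁻ = (-2.8007) → reset → x⁺ = (-1.9505), jump to mode 0
Mode 0: guard c·x = -1.1246 hit at Δt = 1.1795 (t = 1.5808), x⁻ = (-1.1246) → reset → x⁺ = (-1.5946), jump to mode 1
Mode 1: guard c·x = 2.8007 hit at Δt = 0.6494 (t = 2.2302), x⁻ = (-2.8007) → reset → x⁺ = (-1.9505), jump to mode 0
Mode 0: flow for 0.6226 to horizon, guard not reached → x = (-1.4464)

1 0.4013 1->0
2 1.5808 0->1
3 2.2302 1->0
final: 0 -1.4464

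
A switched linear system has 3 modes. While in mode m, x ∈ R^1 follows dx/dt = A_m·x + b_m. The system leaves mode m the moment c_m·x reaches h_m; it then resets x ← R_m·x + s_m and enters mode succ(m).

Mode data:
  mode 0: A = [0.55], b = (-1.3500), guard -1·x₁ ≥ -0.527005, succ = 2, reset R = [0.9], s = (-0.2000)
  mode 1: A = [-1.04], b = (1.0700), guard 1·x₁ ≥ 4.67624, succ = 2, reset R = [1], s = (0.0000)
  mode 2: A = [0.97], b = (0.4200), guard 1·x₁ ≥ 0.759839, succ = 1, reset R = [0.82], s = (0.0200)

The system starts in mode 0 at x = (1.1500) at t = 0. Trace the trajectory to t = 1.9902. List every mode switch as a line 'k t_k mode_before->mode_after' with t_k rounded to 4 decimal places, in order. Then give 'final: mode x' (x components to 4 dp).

Mode 0: guard c·x = -0.5270 hit at Δt = 0.7098 (t = 0.7098), x⁻ = (0.5270) → reset → x⁺ = (0.2743), jump to mode 2
Mode 2: guard c·x = 0.7598 hit at Δt = 0.5388 (t = 1.2486), x⁻ = (0.7598) → reset → x⁺ = (0.6431), jump to mode 1
Mode 1: flow for 0.7416 to horizon, guard not reached → x = (0.8505)

1 0.7098 0->2
2 1.2486 2->1
final: 1 0.8505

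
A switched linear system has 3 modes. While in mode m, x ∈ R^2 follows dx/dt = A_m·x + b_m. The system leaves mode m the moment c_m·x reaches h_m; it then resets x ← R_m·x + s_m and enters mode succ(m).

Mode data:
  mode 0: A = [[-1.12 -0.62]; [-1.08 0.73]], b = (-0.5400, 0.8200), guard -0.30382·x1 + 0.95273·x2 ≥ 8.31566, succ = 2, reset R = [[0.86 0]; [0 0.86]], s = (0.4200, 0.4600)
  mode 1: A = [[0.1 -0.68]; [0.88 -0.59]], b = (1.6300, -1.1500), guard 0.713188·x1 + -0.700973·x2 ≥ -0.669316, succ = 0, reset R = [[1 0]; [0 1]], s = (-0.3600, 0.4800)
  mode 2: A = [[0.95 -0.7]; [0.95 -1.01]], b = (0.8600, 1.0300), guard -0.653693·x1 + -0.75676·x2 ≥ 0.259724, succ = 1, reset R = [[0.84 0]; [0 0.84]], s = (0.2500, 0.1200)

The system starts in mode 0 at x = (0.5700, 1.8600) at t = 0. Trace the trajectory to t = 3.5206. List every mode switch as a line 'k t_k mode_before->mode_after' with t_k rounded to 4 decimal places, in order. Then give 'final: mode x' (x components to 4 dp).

1 1.3052 0->2
2 1.8172 2->1
3 2.9014 1->0
final: 0 -1.6434 0.7556

Mode 0: guard c·x = 8.3157 hit at Δt = 1.3052 (t = 1.3052), x⁻ = (-2.3038, 7.9936) → reset → x⁺ = (-1.5613, 7.3345), jump to mode 2
Mode 2: guard c·x = 0.2597 hit at Δt = 0.5120 (t = 1.8172), x⁻ = (-4.5425, 3.5806) → reset → x⁺ = (-3.5657, 3.1277), jump to mode 1
Mode 1: guard c·x = -0.6693 hit at Δt = 1.0842 (t = 2.9014), x⁻ = (-2.4816, -1.5700) → reset → x⁺ = (-2.8416, -1.0900), jump to mode 0
Mode 0: flow for 0.6192 to horizon, guard not reached → x = (-1.6434, 0.7556)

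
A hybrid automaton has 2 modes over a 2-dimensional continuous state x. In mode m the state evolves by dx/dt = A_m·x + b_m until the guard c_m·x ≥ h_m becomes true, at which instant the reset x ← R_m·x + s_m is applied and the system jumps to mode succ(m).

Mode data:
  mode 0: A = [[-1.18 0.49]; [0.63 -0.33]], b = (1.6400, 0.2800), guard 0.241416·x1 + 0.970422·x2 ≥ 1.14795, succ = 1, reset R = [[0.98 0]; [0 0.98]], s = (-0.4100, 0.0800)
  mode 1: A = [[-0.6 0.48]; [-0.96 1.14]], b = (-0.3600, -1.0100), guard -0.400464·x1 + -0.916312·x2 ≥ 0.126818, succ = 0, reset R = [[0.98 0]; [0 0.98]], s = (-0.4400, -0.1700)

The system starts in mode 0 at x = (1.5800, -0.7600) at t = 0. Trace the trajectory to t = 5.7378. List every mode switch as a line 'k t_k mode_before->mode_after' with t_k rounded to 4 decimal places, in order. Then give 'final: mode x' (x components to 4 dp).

Mode 0: guard c·x = 1.1480 hit at Δt = 1.3326 (t = 1.3326), x⁻ = (1.5193, 0.8050) → reset → x⁺ = (1.0789, 0.8689), jump to mode 1
Mode 1: guard c·x = 0.1268 hit at Δt = 0.8620 (t = 2.1946), x⁻ = (0.4866, -0.3511) → reset → x⁺ = (0.0369, -0.5141), jump to mode 0
Mode 0: guard c·x = 1.1480 hit at Δt = 1.7981 (t = 3.9927), x⁻ = (1.3550, 0.8459) → reset → x⁺ = (0.9179, 0.9089), jump to mode 1
Mode 1: guard c·x = 0.1268 hit at Δt = 0.9934 (t = 4.9861), x⁻ = (0.3502, -0.2915) → reset → x⁺ = (-0.0968, -0.4556), jump to mode 0
Mode 0: flow for 0.7517 to horizon, guard not reached → x = (0.7230, -0.0115)

1 1.3326 0->1
2 2.1946 1->0
3 3.9927 0->1
4 4.9861 1->0
final: 0 0.7230 -0.0115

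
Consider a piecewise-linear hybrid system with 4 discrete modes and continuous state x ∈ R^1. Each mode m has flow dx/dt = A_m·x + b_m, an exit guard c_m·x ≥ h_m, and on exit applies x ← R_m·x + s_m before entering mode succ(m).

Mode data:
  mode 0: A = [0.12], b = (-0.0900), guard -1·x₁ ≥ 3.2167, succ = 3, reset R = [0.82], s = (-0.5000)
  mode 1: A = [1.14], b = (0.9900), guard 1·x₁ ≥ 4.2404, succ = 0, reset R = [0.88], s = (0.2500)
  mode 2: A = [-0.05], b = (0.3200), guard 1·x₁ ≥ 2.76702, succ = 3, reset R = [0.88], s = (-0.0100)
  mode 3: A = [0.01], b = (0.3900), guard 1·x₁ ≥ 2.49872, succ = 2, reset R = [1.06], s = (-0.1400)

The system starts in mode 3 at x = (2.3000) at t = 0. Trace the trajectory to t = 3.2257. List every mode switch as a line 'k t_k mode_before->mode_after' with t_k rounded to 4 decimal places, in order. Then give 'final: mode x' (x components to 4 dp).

Mode 3: guard c·x = 2.4987 hit at Δt = 0.4800 (t = 0.4800), x⁻ = (2.4987) → reset → x⁺ = (2.5086), jump to mode 2
Mode 2: guard c·x = 2.7670 hit at Δt = 1.3741 (t = 1.8541), x⁻ = (2.7670) → reset → x⁺ = (2.4250), jump to mode 3
Mode 3: guard c·x = 2.4987 hit at Δt = 0.1779 (t = 2.0320), x⁻ = (2.4987) → reset → x⁺ = (2.5086), jump to mode 2
Mode 2: flow for 1.1937 to horizon, guard not reached → x = (2.7341)

1 0.4800 3->2
2 1.8541 2->3
3 2.0320 3->2
final: 2 2.7341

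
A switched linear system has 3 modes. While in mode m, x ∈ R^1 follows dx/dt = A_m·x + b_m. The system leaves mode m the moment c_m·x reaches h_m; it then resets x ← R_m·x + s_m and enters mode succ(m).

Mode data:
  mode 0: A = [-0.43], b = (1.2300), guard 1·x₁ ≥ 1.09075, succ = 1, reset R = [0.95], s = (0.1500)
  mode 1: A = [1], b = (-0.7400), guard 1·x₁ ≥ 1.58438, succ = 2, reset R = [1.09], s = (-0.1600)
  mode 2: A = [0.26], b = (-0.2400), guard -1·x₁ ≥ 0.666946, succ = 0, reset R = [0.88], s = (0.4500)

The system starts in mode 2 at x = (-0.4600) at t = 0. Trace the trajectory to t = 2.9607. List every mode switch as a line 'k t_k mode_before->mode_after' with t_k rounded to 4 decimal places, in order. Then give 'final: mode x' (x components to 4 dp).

1 0.5363 2->0
2 1.7617 0->1
3 2.3995 1->2
final: 2 1.6681

Mode 2: guard c·x = 0.6669 hit at Δt = 0.5363 (t = 0.5363), x⁻ = (-0.6669) → reset → x⁺ = (-0.1369), jump to mode 0
Mode 0: guard c·x = 1.0908 hit at Δt = 1.2254 (t = 1.7617), x⁻ = (1.0907) → reset → x⁺ = (1.1862), jump to mode 1
Mode 1: guard c·x = 1.5844 hit at Δt = 0.6378 (t = 2.3995), x⁻ = (1.5844) → reset → x⁺ = (1.5670), jump to mode 2
Mode 2: flow for 0.5612 to horizon, guard not reached → x = (1.6681)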